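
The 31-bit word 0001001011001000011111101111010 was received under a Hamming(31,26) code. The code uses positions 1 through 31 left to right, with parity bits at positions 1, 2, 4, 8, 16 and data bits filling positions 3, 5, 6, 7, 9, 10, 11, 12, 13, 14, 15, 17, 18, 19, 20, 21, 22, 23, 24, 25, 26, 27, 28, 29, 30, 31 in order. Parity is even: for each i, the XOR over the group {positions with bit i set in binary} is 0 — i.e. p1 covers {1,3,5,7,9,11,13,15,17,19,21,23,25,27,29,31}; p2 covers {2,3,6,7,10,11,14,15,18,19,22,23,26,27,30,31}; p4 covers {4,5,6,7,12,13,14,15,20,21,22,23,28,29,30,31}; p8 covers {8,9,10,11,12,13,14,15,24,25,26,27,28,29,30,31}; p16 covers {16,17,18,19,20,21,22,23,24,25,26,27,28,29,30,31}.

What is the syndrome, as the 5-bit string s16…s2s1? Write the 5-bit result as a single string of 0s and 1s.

s1 (pos 1,3,5,7,9,11,13,15,17,19,21,23,25,27,29,31): 0⊕0⊕0⊕1⊕1⊕0⊕1⊕0⊕0⊕1⊕1⊕1⊕1⊕1⊕0⊕0 = 0
s2 (pos 2,3,6,7,10,11,14,15,18,19,22,23,26,27,30,31): 0⊕0⊕0⊕1⊕1⊕0⊕0⊕0⊕1⊕1⊕1⊕1⊕1⊕1⊕1⊕0 = 1
s4 (pos 4,5,6,7,12,13,14,15,20,21,22,23,28,29,30,31): 1⊕0⊕0⊕1⊕0⊕1⊕0⊕0⊕1⊕1⊕1⊕1⊕1⊕0⊕1⊕0 = 1
s8 (pos 8,9,10,11,12,13,14,15,24,25,26,27,28,29,30,31): 0⊕1⊕1⊕0⊕0⊕1⊕0⊕0⊕0⊕1⊕1⊕1⊕1⊕0⊕1⊕0 = 0
s16 (pos 16,17,18,19,20,21,22,23,24,25,26,27,28,29,30,31): 0⊕0⊕1⊕1⊕1⊕1⊕1⊕1⊕0⊕1⊕1⊕1⊕1⊕0⊕1⊕0 = 1
Syndrome s16…s1 = 10110 → error at position 22.

10110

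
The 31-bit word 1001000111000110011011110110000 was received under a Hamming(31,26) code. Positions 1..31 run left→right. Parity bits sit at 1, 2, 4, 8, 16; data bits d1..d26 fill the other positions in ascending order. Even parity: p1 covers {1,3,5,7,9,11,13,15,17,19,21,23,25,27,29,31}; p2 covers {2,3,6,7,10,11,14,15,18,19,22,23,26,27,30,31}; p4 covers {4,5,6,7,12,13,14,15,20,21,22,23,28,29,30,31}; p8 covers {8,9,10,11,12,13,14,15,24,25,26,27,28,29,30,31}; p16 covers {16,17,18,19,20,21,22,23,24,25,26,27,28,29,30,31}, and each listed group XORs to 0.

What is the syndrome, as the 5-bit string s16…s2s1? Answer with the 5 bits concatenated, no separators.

s1 (pos 1,3,5,7,9,11,13,15,17,19,21,23,25,27,29,31): 1⊕0⊕0⊕0⊕1⊕0⊕0⊕1⊕0⊕1⊕1⊕1⊕0⊕1⊕0⊕0 = 1
s2 (pos 2,3,6,7,10,11,14,15,18,19,22,23,26,27,30,31): 0⊕0⊕0⊕0⊕1⊕0⊕1⊕1⊕1⊕1⊕1⊕1⊕1⊕1⊕0⊕0 = 1
s4 (pos 4,5,6,7,12,13,14,15,20,21,22,23,28,29,30,31): 1⊕0⊕0⊕0⊕0⊕0⊕1⊕1⊕0⊕1⊕1⊕1⊕0⊕0⊕0⊕0 = 0
s8 (pos 8,9,10,11,12,13,14,15,24,25,26,27,28,29,30,31): 1⊕1⊕1⊕0⊕0⊕0⊕1⊕1⊕1⊕0⊕1⊕1⊕0⊕0⊕0⊕0 = 0
s16 (pos 16,17,18,19,20,21,22,23,24,25,26,27,28,29,30,31): 0⊕0⊕1⊕1⊕0⊕1⊕1⊕1⊕1⊕0⊕1⊕1⊕0⊕0⊕0⊕0 = 0
Syndrome s16…s1 = 00011 → error at position 3.

00011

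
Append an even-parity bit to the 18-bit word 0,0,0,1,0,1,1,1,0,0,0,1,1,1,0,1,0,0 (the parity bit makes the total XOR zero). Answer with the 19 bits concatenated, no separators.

XOR of the 18 data bits: 0⊕0⊕0⊕1⊕0⊕1⊕1⊕1⊕0⊕0⊕0⊕1⊕1⊕1⊕0⊕1⊕0⊕0 = 0
Parity bit = 0 (so all 19 bits XOR to 0).

0001011100011101000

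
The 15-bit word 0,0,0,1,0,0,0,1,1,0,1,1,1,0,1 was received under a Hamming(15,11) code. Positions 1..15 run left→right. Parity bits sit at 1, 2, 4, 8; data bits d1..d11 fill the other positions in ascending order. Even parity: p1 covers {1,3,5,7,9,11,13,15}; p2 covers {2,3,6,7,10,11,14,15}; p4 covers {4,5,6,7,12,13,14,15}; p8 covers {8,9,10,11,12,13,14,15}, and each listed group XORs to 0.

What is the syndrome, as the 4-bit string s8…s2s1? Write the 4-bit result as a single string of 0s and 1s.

0000

s1 (pos 1,3,5,7,9,11,13,15): 0⊕0⊕0⊕0⊕1⊕1⊕1⊕1 = 0
s2 (pos 2,3,6,7,10,11,14,15): 0⊕0⊕0⊕0⊕0⊕1⊕0⊕1 = 0
s4 (pos 4,5,6,7,12,13,14,15): 1⊕0⊕0⊕0⊕1⊕1⊕0⊕1 = 0
s8 (pos 8,9,10,11,12,13,14,15): 1⊕1⊕0⊕1⊕1⊕1⊕0⊕1 = 0
Syndrome s8…s1 = 0000 → no error.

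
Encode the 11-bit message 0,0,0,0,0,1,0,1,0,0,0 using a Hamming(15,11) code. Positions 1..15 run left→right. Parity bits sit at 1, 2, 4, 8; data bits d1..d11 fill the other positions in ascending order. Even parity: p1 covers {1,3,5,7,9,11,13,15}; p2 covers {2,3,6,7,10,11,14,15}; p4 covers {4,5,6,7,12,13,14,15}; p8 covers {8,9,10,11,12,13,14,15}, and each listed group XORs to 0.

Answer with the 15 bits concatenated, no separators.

Place data at non-parity positions: p1 p2 0 p4 0 0 0 p8 0 1 0 1 0 0 0
p1 (pos 1,3,5,7,9,11,13,15): XOR of data positions = 0⊕0⊕0⊕0⊕0⊕0⊕0 = 0
p2 (pos 2,3,6,7,10,11,14,15): XOR of data positions = 0⊕0⊕0⊕1⊕0⊕0⊕0 = 1
p4 (pos 4,5,6,7,12,13,14,15): XOR of data positions = 0⊕0⊕0⊕1⊕0⊕0⊕0 = 1
p8 (pos 8,9,10,11,12,13,14,15): XOR of data positions = 0⊕1⊕0⊕1⊕0⊕0⊕0 = 0
Codeword: 010100000101000

010100000101000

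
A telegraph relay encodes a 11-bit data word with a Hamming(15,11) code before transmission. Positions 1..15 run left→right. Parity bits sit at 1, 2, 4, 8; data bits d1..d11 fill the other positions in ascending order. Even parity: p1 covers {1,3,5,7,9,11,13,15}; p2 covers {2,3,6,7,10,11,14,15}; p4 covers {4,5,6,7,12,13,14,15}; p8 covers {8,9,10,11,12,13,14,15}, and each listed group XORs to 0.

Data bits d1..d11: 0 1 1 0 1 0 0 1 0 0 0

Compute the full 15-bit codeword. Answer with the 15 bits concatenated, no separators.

Place data at non-parity positions: p1 p2 0 p4 1 1 0 p8 1 0 0 1 0 0 0
p1 (pos 1,3,5,7,9,11,13,15): XOR of data positions = 0⊕1⊕0⊕1⊕0⊕0⊕0 = 0
p2 (pos 2,3,6,7,10,11,14,15): XOR of data positions = 0⊕1⊕0⊕0⊕0⊕0⊕0 = 1
p4 (pos 4,5,6,7,12,13,14,15): XOR of data positions = 1⊕1⊕0⊕1⊕0⊕0⊕0 = 1
p8 (pos 8,9,10,11,12,13,14,15): XOR of data positions = 1⊕0⊕0⊕1⊕0⊕0⊕0 = 0
Codeword: 010111001001000

010111001001000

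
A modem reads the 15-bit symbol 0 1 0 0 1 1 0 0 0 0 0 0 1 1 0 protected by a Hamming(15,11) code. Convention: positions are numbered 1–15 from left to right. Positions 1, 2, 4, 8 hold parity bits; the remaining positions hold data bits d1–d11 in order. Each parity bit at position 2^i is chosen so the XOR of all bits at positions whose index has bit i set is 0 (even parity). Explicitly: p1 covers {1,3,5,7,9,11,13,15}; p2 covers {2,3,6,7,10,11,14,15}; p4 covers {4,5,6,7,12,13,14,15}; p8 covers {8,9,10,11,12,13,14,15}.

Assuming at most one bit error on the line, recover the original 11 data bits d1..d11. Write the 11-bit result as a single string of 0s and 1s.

01100000110

s1 (pos 1,3,5,7,9,11,13,15): 0⊕0⊕1⊕0⊕0⊕0⊕1⊕0 = 0
s2 (pos 2,3,6,7,10,11,14,15): 1⊕0⊕1⊕0⊕0⊕0⊕1⊕0 = 1
s4 (pos 4,5,6,7,12,13,14,15): 0⊕1⊕1⊕0⊕0⊕1⊕1⊕0 = 0
s8 (pos 8,9,10,11,12,13,14,15): 0⊕0⊕0⊕0⊕0⊕1⊕1⊕0 = 0
Syndrome s8…s1 = 0010 → error at position 2.
Flip position 2: 010011000000110 → 000011000000110
Read data bits from positions 3,5,6,7,9,10,11,12,13,14,15: 01100000110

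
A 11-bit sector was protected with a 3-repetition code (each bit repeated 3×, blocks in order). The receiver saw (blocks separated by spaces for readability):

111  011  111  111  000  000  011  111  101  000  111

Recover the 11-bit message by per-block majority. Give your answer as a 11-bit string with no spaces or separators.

11110011101

Block 1 (111): 3 ones → 1
Block 2 (011): 2 ones → 1
Block 3 (111): 3 ones → 1
Block 4 (111): 3 ones → 1
Block 5 (000): 0 ones → 0
Block 6 (000): 0 ones → 0
Block 7 (011): 2 ones → 1
Block 8 (111): 3 ones → 1
Block 9 (101): 2 ones → 1
Block 10 (000): 0 ones → 0
Block 11 (111): 3 ones → 1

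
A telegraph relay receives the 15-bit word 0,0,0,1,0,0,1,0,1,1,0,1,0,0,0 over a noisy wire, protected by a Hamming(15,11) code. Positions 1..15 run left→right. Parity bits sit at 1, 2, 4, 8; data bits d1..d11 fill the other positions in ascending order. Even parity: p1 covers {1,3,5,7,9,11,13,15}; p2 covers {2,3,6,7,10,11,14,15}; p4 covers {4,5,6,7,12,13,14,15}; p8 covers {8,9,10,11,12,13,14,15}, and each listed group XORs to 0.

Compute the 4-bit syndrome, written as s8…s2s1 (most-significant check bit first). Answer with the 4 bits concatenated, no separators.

1100

s1 (pos 1,3,5,7,9,11,13,15): 0⊕0⊕0⊕1⊕1⊕0⊕0⊕0 = 0
s2 (pos 2,3,6,7,10,11,14,15): 0⊕0⊕0⊕1⊕1⊕0⊕0⊕0 = 0
s4 (pos 4,5,6,7,12,13,14,15): 1⊕0⊕0⊕1⊕1⊕0⊕0⊕0 = 1
s8 (pos 8,9,10,11,12,13,14,15): 0⊕1⊕1⊕0⊕1⊕0⊕0⊕0 = 1
Syndrome s8…s1 = 1100 → error at position 12.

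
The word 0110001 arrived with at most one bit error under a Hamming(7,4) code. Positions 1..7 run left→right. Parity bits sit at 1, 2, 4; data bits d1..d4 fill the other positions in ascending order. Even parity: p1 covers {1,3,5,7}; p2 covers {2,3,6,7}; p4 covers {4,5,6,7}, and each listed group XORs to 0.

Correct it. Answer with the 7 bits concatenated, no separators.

s1 (pos 1,3,5,7): 0⊕1⊕0⊕1 = 0
s2 (pos 2,3,6,7): 1⊕1⊕0⊕1 = 1
s4 (pos 4,5,6,7): 0⊕0⊕0⊕1 = 1
Syndrome s4…s1 = 110 → error at position 6.
Flip position 6: 0110001 → 0110011

0110011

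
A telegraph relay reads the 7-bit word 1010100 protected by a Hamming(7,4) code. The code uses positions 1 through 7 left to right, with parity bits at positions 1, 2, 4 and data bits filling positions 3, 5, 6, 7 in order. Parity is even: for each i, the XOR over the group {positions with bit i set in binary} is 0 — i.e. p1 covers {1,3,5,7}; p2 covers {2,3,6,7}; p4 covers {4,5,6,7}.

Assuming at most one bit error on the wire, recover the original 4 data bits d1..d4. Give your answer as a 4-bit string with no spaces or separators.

1101

s1 (pos 1,3,5,7): 1⊕1⊕1⊕0 = 1
s2 (pos 2,3,6,7): 0⊕1⊕0⊕0 = 1
s4 (pos 4,5,6,7): 0⊕1⊕0⊕0 = 1
Syndrome s4…s1 = 111 → error at position 7.
Flip position 7: 1010100 → 1010101
Read data bits from positions 3,5,6,7: 1101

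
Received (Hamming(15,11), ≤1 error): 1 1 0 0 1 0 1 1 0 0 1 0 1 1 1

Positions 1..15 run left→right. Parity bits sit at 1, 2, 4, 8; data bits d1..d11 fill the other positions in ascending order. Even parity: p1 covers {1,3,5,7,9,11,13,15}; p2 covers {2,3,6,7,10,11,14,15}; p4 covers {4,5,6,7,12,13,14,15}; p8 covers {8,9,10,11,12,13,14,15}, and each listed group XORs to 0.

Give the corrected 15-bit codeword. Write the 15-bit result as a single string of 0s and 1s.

s1 (pos 1,3,5,7,9,11,13,15): 1⊕0⊕1⊕1⊕0⊕1⊕1⊕1 = 0
s2 (pos 2,3,6,7,10,11,14,15): 1⊕0⊕0⊕1⊕0⊕1⊕1⊕1 = 1
s4 (pos 4,5,6,7,12,13,14,15): 0⊕1⊕0⊕1⊕0⊕1⊕1⊕1 = 1
s8 (pos 8,9,10,11,12,13,14,15): 1⊕0⊕0⊕1⊕0⊕1⊕1⊕1 = 1
Syndrome s8…s1 = 1110 → error at position 14.
Flip position 14: 110010110010111 → 110010110010101

110010110010101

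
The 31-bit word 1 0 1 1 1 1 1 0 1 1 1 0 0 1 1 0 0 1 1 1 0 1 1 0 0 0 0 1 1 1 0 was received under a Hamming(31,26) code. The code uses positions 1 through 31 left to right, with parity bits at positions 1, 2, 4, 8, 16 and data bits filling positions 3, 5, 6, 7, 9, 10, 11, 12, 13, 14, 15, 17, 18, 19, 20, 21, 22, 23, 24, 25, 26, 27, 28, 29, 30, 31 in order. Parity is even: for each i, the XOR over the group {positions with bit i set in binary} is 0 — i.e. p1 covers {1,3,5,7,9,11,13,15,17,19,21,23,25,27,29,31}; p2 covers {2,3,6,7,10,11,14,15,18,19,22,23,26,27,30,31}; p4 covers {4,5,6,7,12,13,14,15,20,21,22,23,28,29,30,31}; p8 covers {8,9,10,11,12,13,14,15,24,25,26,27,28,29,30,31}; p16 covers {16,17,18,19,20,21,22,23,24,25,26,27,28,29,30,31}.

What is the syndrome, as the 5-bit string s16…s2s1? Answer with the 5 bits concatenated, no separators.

s1 (pos 1,3,5,7,9,11,13,15,17,19,21,23,25,27,29,31): 1⊕1⊕1⊕1⊕1⊕1⊕0⊕1⊕0⊕1⊕0⊕1⊕0⊕0⊕1⊕0 = 0
s2 (pos 2,3,6,7,10,11,14,15,18,19,22,23,26,27,30,31): 0⊕1⊕1⊕1⊕1⊕1⊕1⊕1⊕1⊕1⊕1⊕1⊕0⊕0⊕1⊕0 = 0
s4 (pos 4,5,6,7,12,13,14,15,20,21,22,23,28,29,30,31): 1⊕1⊕1⊕1⊕0⊕0⊕1⊕1⊕1⊕0⊕1⊕1⊕1⊕1⊕1⊕0 = 0
s8 (pos 8,9,10,11,12,13,14,15,24,25,26,27,28,29,30,31): 0⊕1⊕1⊕1⊕0⊕0⊕1⊕1⊕0⊕0⊕0⊕0⊕1⊕1⊕1⊕0 = 0
s16 (pos 16,17,18,19,20,21,22,23,24,25,26,27,28,29,30,31): 0⊕0⊕1⊕1⊕1⊕0⊕1⊕1⊕0⊕0⊕0⊕0⊕1⊕1⊕1⊕0 = 0
Syndrome s16…s1 = 00000 → no error.

00000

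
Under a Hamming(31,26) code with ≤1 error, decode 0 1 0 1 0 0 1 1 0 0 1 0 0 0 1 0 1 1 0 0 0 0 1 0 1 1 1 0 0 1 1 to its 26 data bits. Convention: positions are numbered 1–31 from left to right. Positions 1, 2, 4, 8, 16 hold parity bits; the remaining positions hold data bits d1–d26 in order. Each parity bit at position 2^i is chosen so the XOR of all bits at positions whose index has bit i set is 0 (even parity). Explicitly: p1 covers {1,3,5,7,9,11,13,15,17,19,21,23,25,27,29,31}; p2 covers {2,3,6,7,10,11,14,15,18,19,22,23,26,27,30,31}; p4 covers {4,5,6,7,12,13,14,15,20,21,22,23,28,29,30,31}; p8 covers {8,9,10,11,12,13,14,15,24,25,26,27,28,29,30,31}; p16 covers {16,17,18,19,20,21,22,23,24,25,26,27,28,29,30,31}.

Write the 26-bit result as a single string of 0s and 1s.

00010010001110000101110011

s1 (pos 1,3,5,7,9,11,13,15,17,19,21,23,25,27,29,31): 0⊕0⊕0⊕1⊕0⊕1⊕0⊕1⊕1⊕0⊕0⊕1⊕1⊕1⊕0⊕1 = 0
s2 (pos 2,3,6,7,10,11,14,15,18,19,22,23,26,27,30,31): 1⊕0⊕0⊕1⊕0⊕1⊕0⊕1⊕1⊕0⊕0⊕1⊕1⊕1⊕1⊕1 = 0
s4 (pos 4,5,6,7,12,13,14,15,20,21,22,23,28,29,30,31): 1⊕0⊕0⊕1⊕0⊕0⊕0⊕1⊕0⊕0⊕0⊕1⊕0⊕0⊕1⊕1 = 0
s8 (pos 8,9,10,11,12,13,14,15,24,25,26,27,28,29,30,31): 1⊕0⊕0⊕1⊕0⊕0⊕0⊕1⊕0⊕1⊕1⊕1⊕0⊕0⊕1⊕1 = 0
s16 (pos 16,17,18,19,20,21,22,23,24,25,26,27,28,29,30,31): 0⊕1⊕1⊕0⊕0⊕0⊕0⊕1⊕0⊕1⊕1⊕1⊕0⊕0⊕1⊕1 = 0
Syndrome s16…s1 = 00000 → no error.
Read data bits from positions 3,5,6,7,9,10,11,12,13,14,15,17,18,19,20,21,22,23,24,25,26,27,28,29,30,31: 00010010001110000101110011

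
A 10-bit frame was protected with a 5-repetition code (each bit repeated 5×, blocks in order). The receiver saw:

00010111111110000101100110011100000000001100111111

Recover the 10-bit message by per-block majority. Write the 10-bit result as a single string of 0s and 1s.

0110110011

Block 1 (00010): 1 one → 0
Block 2 (11111): 5 ones → 1
Block 3 (11100): 3 ones → 1
Block 4 (00101): 2 ones → 0
Block 5 (10011): 3 ones → 1
Block 6 (00111): 3 ones → 1
Block 7 (00000): 0 ones → 0
Block 8 (00000): 0 ones → 0
Block 9 (11001): 3 ones → 1
Block 10 (11111): 5 ones → 1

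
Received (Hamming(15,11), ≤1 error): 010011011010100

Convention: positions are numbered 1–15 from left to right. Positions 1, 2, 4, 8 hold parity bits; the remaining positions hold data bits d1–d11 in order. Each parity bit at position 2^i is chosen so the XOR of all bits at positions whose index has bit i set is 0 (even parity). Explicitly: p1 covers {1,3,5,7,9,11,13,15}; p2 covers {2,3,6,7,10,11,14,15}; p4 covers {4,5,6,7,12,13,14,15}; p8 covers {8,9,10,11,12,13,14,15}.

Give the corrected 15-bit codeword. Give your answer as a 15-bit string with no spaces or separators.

010010011010100

s1 (pos 1,3,5,7,9,11,13,15): 0⊕0⊕1⊕0⊕1⊕1⊕1⊕0 = 0
s2 (pos 2,3,6,7,10,11,14,15): 1⊕0⊕1⊕0⊕0⊕1⊕0⊕0 = 1
s4 (pos 4,5,6,7,12,13,14,15): 0⊕1⊕1⊕0⊕0⊕1⊕0⊕0 = 1
s8 (pos 8,9,10,11,12,13,14,15): 1⊕1⊕0⊕1⊕0⊕1⊕0⊕0 = 0
Syndrome s8…s1 = 0110 → error at position 6.
Flip position 6: 010011011010100 → 010010011010100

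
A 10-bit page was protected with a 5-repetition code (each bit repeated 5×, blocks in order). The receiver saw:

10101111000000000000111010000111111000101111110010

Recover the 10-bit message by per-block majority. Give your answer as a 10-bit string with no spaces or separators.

Block 1 (10101): 3 ones → 1
Block 2 (11100): 3 ones → 1
Block 3 (00000): 0 ones → 0
Block 4 (00000): 0 ones → 0
Block 5 (11101): 4 ones → 1
Block 6 (00001): 1 one → 0
Block 7 (11111): 5 ones → 1
Block 8 (00010): 1 one → 0
Block 9 (11111): 5 ones → 1
Block 10 (10010): 2 ones → 0

1100101010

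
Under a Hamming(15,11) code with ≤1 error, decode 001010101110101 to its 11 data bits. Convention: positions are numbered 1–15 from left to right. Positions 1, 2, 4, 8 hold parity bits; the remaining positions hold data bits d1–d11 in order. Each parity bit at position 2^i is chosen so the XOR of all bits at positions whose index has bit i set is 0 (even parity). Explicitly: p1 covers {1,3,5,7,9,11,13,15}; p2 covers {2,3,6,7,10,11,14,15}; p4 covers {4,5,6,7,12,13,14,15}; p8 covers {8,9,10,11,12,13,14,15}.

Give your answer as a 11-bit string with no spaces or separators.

11011100101

s1 (pos 1,3,5,7,9,11,13,15): 0⊕1⊕1⊕1⊕1⊕1⊕1⊕1 = 1
s2 (pos 2,3,6,7,10,11,14,15): 0⊕1⊕0⊕1⊕1⊕1⊕0⊕1 = 1
s4 (pos 4,5,6,7,12,13,14,15): 0⊕1⊕0⊕1⊕0⊕1⊕0⊕1 = 0
s8 (pos 8,9,10,11,12,13,14,15): 0⊕1⊕1⊕1⊕0⊕1⊕0⊕1 = 1
Syndrome s8…s1 = 1011 → error at position 11.
Flip position 11: 001010101110101 → 001010101100101
Read data bits from positions 3,5,6,7,9,10,11,12,13,14,15: 11011100101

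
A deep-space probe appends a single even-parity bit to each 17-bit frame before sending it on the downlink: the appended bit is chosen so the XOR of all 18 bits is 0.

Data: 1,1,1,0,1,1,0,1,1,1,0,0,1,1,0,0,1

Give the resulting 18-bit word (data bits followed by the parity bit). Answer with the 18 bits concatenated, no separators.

111011011100110011

XOR of the 17 data bits: 1⊕1⊕1⊕0⊕1⊕1⊕0⊕1⊕1⊕1⊕0⊕0⊕1⊕1⊕0⊕0⊕1 = 1
Parity bit = 1 (so all 18 bits XOR to 0).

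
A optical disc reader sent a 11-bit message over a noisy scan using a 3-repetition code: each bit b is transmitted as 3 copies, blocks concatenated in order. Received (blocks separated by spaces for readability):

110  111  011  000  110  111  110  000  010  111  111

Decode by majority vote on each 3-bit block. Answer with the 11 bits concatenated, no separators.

11101110011

Block 1 (110): 2 ones → 1
Block 2 (111): 3 ones → 1
Block 3 (011): 2 ones → 1
Block 4 (000): 0 ones → 0
Block 5 (110): 2 ones → 1
Block 6 (111): 3 ones → 1
Block 7 (110): 2 ones → 1
Block 8 (000): 0 ones → 0
Block 9 (010): 1 one → 0
Block 10 (111): 3 ones → 1
Block 11 (111): 3 ones → 1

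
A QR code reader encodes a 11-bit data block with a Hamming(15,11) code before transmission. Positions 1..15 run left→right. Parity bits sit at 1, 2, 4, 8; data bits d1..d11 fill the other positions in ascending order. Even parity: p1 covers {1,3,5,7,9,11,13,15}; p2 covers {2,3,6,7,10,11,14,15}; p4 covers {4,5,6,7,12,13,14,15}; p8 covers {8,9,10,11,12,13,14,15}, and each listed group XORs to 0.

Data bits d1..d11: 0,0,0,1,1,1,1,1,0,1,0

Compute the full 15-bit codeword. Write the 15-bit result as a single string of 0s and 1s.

100100111111010

Place data at non-parity positions: p1 p2 0 p4 0 0 1 p8 1 1 1 1 0 1 0
p1 (pos 1,3,5,7,9,11,13,15): XOR of data positions = 0⊕0⊕1⊕1⊕1⊕0⊕0 = 1
p2 (pos 2,3,6,7,10,11,14,15): XOR of data positions = 0⊕0⊕1⊕1⊕1⊕1⊕0 = 0
p4 (pos 4,5,6,7,12,13,14,15): XOR of data positions = 0⊕0⊕1⊕1⊕0⊕1⊕0 = 1
p8 (pos 8,9,10,11,12,13,14,15): XOR of data positions = 1⊕1⊕1⊕1⊕0⊕1⊕0 = 1
Codeword: 100100111111010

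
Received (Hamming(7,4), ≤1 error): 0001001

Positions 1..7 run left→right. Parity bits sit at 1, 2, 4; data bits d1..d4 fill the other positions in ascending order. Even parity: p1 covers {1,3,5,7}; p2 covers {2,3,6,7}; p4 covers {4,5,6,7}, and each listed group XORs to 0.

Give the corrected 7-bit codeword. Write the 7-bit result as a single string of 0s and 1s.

0011001

s1 (pos 1,3,5,7): 0⊕0⊕0⊕1 = 1
s2 (pos 2,3,6,7): 0⊕0⊕0⊕1 = 1
s4 (pos 4,5,6,7): 1⊕0⊕0⊕1 = 0
Syndrome s4…s1 = 011 → error at position 3.
Flip position 3: 0001001 → 0011001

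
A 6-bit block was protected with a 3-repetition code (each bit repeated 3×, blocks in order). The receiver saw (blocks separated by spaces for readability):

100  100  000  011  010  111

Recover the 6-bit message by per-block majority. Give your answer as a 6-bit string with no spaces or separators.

000101

Block 1 (100): 1 one → 0
Block 2 (100): 1 one → 0
Block 3 (000): 0 ones → 0
Block 4 (011): 2 ones → 1
Block 5 (010): 1 one → 0
Block 6 (111): 3 ones → 1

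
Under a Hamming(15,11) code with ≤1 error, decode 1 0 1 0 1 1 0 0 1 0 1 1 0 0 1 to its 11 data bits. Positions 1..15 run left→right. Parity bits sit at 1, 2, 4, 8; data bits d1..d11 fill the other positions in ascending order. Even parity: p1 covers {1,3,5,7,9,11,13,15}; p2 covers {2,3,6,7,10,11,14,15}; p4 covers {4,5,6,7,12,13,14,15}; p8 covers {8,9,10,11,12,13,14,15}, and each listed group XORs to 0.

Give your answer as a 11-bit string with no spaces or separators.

s1 (pos 1,3,5,7,9,11,13,15): 1⊕1⊕1⊕0⊕1⊕1⊕0⊕1 = 0
s2 (pos 2,3,6,7,10,11,14,15): 0⊕1⊕1⊕0⊕0⊕1⊕0⊕1 = 0
s4 (pos 4,5,6,7,12,13,14,15): 0⊕1⊕1⊕0⊕1⊕0⊕0⊕1 = 0
s8 (pos 8,9,10,11,12,13,14,15): 0⊕1⊕0⊕1⊕1⊕0⊕0⊕1 = 0
Syndrome s8…s1 = 0000 → no error.
Read data bits from positions 3,5,6,7,9,10,11,12,13,14,15: 11101011001

11101011001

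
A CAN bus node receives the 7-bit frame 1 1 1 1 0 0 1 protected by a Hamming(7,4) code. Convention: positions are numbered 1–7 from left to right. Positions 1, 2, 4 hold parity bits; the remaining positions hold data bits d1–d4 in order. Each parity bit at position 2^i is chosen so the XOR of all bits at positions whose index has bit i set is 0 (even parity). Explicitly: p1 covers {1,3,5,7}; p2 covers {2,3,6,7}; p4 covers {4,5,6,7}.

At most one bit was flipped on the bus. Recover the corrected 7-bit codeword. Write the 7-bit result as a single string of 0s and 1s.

s1 (pos 1,3,5,7): 1⊕1⊕0⊕1 = 1
s2 (pos 2,3,6,7): 1⊕1⊕0⊕1 = 1
s4 (pos 4,5,6,7): 1⊕0⊕0⊕1 = 0
Syndrome s4…s1 = 011 → error at position 3.
Flip position 3: 1111001 → 1101001

1101001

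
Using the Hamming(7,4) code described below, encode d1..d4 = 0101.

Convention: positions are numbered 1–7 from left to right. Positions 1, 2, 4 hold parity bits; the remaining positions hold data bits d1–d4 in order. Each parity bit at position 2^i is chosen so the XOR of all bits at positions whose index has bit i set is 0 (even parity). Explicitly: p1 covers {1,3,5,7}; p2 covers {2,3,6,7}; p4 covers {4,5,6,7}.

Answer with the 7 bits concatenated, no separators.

Place data at non-parity positions: p1 p2 0 p4 1 0 1
p1 (pos 1,3,5,7): XOR of data positions = 0⊕1⊕1 = 0
p2 (pos 2,3,6,7): XOR of data positions = 0⊕0⊕1 = 1
p4 (pos 4,5,6,7): XOR of data positions = 1⊕0⊕1 = 0
Codeword: 0100101

0100101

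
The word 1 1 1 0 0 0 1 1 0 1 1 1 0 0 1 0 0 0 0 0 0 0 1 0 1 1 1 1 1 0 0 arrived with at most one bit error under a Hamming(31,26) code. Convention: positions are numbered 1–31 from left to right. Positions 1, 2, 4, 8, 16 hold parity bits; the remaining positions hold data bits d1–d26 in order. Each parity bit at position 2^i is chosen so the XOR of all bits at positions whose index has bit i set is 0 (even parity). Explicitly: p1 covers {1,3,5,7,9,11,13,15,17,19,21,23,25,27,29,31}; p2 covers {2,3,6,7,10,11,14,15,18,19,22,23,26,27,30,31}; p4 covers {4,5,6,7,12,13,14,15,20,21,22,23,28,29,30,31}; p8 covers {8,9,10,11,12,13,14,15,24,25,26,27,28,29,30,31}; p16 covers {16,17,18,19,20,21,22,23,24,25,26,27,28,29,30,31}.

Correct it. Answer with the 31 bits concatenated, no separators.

1100001101110010000000101111100

s1 (pos 1,3,5,7,9,11,13,15,17,19,21,23,25,27,29,31): 1⊕1⊕0⊕1⊕0⊕1⊕0⊕1⊕0⊕0⊕0⊕1⊕1⊕1⊕1⊕0 = 1
s2 (pos 2,3,6,7,10,11,14,15,18,19,22,23,26,27,30,31): 1⊕1⊕0⊕1⊕1⊕1⊕0⊕1⊕0⊕0⊕0⊕1⊕1⊕1⊕0⊕0 = 1
s4 (pos 4,5,6,7,12,13,14,15,20,21,22,23,28,29,30,31): 0⊕0⊕0⊕1⊕1⊕0⊕0⊕1⊕0⊕0⊕0⊕1⊕1⊕1⊕0⊕0 = 0
s8 (pos 8,9,10,11,12,13,14,15,24,25,26,27,28,29,30,31): 1⊕0⊕1⊕1⊕1⊕0⊕0⊕1⊕0⊕1⊕1⊕1⊕1⊕1⊕0⊕0 = 0
s16 (pos 16,17,18,19,20,21,22,23,24,25,26,27,28,29,30,31): 0⊕0⊕0⊕0⊕0⊕0⊕0⊕1⊕0⊕1⊕1⊕1⊕1⊕1⊕0⊕0 = 0
Syndrome s16…s1 = 00011 → error at position 3.
Flip position 3: 1110001101110010000000101111100 → 1100001101110010000000101111100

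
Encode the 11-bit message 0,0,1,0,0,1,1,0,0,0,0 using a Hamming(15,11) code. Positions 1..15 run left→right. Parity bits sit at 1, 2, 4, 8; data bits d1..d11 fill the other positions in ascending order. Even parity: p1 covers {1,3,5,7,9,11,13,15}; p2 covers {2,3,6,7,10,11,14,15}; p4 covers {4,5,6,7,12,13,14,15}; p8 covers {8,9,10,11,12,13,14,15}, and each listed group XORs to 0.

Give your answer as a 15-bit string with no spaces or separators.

110101000110000

Place data at non-parity positions: p1 p2 0 p4 0 1 0 p8 0 1 1 0 0 0 0
p1 (pos 1,3,5,7,9,11,13,15): XOR of data positions = 0⊕0⊕0⊕0⊕1⊕0⊕0 = 1
p2 (pos 2,3,6,7,10,11,14,15): XOR of data positions = 0⊕1⊕0⊕1⊕1⊕0⊕0 = 1
p4 (pos 4,5,6,7,12,13,14,15): XOR of data positions = 0⊕1⊕0⊕0⊕0⊕0⊕0 = 1
p8 (pos 8,9,10,11,12,13,14,15): XOR of data positions = 0⊕1⊕1⊕0⊕0⊕0⊕0 = 0
Codeword: 110101000110000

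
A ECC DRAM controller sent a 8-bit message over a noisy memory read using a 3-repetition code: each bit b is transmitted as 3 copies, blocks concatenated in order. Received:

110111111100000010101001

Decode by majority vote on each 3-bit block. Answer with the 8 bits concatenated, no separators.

11100010

Block 1 (110): 2 ones → 1
Block 2 (111): 3 ones → 1
Block 3 (111): 3 ones → 1
Block 4 (100): 1 one → 0
Block 5 (000): 0 ones → 0
Block 6 (010): 1 one → 0
Block 7 (101): 2 ones → 1
Block 8 (001): 1 one → 0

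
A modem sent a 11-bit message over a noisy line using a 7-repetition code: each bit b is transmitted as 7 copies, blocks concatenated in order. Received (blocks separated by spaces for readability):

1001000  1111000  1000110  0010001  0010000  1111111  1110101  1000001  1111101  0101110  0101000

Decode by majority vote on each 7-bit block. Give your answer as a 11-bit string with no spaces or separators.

01000110110

Block 1 (1001000): 2 ones → 0
Block 2 (1111000): 4 ones → 1
Block 3 (1000110): 3 ones → 0
Block 4 (0010001): 2 ones → 0
Block 5 (0010000): 1 one → 0
Block 6 (1111111): 7 ones → 1
Block 7 (1110101): 5 ones → 1
Block 8 (1000001): 2 ones → 0
Block 9 (1111101): 6 ones → 1
Block 10 (0101110): 4 ones → 1
Block 11 (0101000): 2 ones → 0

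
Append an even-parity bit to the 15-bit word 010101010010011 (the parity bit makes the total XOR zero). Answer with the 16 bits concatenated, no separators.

0101010100100111

XOR of the 15 data bits: 0⊕1⊕0⊕1⊕0⊕1⊕0⊕1⊕0⊕0⊕1⊕0⊕0⊕1⊕1 = 1
Parity bit = 1 (so all 16 bits XOR to 0).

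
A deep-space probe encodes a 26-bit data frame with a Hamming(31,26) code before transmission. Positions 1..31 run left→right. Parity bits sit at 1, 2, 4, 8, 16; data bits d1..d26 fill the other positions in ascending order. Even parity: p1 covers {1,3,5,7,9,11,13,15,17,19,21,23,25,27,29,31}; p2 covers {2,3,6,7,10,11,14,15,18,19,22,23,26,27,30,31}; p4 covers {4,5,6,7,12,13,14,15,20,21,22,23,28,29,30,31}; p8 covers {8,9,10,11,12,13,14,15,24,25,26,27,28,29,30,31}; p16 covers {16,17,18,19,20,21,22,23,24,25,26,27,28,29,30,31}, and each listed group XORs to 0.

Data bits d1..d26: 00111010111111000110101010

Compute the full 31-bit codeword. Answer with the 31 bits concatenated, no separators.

Place data at non-parity positions: p1 p2 0 p4 0 1 1 p8 1 0 1 0 1 1 1 p16 1 1 1 0 0 0 1 1 0 1 0 1 0 1 0
p1 (pos 1,3,5,7,9,11,13,15,17,19,21,23,25,27,29,31): XOR of data positions = 0⊕0⊕1⊕1⊕1⊕1⊕1⊕1⊕1⊕0⊕1⊕0⊕0⊕0⊕0 = 0
p2 (pos 2,3,6,7,10,11,14,15,18,19,22,23,26,27,30,31): XOR of data positions = 0⊕1⊕1⊕0⊕1⊕1⊕1⊕1⊕1⊕0⊕1⊕1⊕0⊕1⊕0 = 0
p4 (pos 4,5,6,7,12,13,14,15,20,21,22,23,28,29,30,31): XOR of data positions = 0⊕1⊕1⊕0⊕1⊕1⊕1⊕0⊕0⊕0⊕1⊕1⊕0⊕1⊕0 = 0
p8 (pos 8,9,10,11,12,13,14,15,24,25,26,27,28,29,30,31): XOR of data positions = 1⊕0⊕1⊕0⊕1⊕1⊕1⊕1⊕0⊕1⊕0⊕1⊕0⊕1⊕0 = 1
p16 (pos 16,17,18,19,20,21,22,23,24,25,26,27,28,29,30,31): XOR of data positions = 1⊕1⊕1⊕0⊕0⊕0⊕1⊕1⊕0⊕1⊕0⊕1⊕0⊕1⊕0 = 0
Codeword: 0000011110101110111000110101010

0000011110101110111000110101010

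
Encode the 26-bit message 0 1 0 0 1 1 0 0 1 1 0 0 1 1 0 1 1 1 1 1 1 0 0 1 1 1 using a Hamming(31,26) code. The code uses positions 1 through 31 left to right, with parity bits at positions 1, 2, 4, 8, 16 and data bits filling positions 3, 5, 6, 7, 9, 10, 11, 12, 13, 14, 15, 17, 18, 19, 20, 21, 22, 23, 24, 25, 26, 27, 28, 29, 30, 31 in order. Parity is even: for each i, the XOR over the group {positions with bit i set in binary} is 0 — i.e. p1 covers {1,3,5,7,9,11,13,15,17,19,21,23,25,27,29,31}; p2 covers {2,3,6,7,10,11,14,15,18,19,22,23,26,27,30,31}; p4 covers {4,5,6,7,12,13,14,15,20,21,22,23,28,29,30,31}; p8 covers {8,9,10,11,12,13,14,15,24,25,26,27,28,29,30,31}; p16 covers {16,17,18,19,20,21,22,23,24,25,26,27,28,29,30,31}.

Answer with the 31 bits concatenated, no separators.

Place data at non-parity positions: p1 p2 0 p4 1 0 0 p8 1 1 0 0 1 1 0 p16 0 1 1 0 1 1 1 1 1 1 0 0 1 1 1
p1 (pos 1,3,5,7,9,11,13,15,17,19,21,23,25,27,29,31): XOR of data positions = 0⊕1⊕0⊕1⊕0⊕1⊕0⊕0⊕1⊕1⊕1⊕1⊕0⊕1⊕1 = 1
p2 (pos 2,3,6,7,10,11,14,15,18,19,22,23,26,27,30,31): XOR of data positions = 0⊕0⊕0⊕1⊕0⊕1⊕0⊕1⊕1⊕1⊕1⊕1⊕0⊕1⊕1 = 1
p4 (pos 4,5,6,7,12,13,14,15,20,21,22,23,28,29,30,31): XOR of data positions = 1⊕0⊕0⊕0⊕1⊕1⊕0⊕0⊕1⊕1⊕1⊕0⊕1⊕1⊕1 = 1
p8 (pos 8,9,10,11,12,13,14,15,24,25,26,27,28,29,30,31): XOR of data positions = 1⊕1⊕0⊕0⊕1⊕1⊕0⊕1⊕1⊕1⊕0⊕0⊕1⊕1⊕1 = 0
p16 (pos 16,17,18,19,20,21,22,23,24,25,26,27,28,29,30,31): XOR of data positions = 0⊕1⊕1⊕0⊕1⊕1⊕1⊕1⊕1⊕1⊕0⊕0⊕1⊕1⊕1 = 1
Codeword: 1101100011001101011011111100111

1101100011001101011011111100111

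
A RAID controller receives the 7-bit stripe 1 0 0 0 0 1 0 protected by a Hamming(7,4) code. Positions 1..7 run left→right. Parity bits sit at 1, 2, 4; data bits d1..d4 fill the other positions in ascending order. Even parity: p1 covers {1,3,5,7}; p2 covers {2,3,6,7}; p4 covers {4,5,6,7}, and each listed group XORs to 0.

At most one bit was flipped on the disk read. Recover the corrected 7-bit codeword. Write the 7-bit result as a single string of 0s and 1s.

s1 (pos 1,3,5,7): 1⊕0⊕0⊕0 = 1
s2 (pos 2,3,6,7): 0⊕0⊕1⊕0 = 1
s4 (pos 4,5,6,7): 0⊕0⊕1⊕0 = 1
Syndrome s4…s1 = 111 → error at position 7.
Flip position 7: 1000010 → 1000011

1000011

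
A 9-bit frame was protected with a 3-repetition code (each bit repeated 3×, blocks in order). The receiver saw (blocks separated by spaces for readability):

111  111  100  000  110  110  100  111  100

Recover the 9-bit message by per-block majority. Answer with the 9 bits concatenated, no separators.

110011010

Block 1 (111): 3 ones → 1
Block 2 (111): 3 ones → 1
Block 3 (100): 1 one → 0
Block 4 (000): 0 ones → 0
Block 5 (110): 2 ones → 1
Block 6 (110): 2 ones → 1
Block 7 (100): 1 one → 0
Block 8 (111): 3 ones → 1
Block 9 (100): 1 one → 0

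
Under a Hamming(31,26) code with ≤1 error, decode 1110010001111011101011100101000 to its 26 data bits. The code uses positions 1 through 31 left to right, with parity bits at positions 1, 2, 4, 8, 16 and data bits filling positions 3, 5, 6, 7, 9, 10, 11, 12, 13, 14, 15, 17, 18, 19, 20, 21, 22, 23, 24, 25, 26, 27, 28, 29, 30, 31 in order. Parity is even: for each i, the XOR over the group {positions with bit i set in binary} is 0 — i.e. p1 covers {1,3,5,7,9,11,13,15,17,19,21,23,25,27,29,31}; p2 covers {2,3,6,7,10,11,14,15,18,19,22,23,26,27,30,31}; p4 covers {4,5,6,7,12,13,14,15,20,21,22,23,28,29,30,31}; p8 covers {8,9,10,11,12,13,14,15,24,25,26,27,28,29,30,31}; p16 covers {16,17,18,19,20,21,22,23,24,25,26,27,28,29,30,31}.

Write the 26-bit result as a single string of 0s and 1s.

s1 (pos 1,3,5,7,9,11,13,15,17,19,21,23,25,27,29,31): 1⊕1⊕0⊕0⊕0⊕1⊕1⊕1⊕1⊕1⊕1⊕1⊕0⊕0⊕0⊕0 = 1
s2 (pos 2,3,6,7,10,11,14,15,18,19,22,23,26,27,30,31): 1⊕1⊕1⊕0⊕1⊕1⊕0⊕1⊕0⊕1⊕1⊕1⊕1⊕0⊕0⊕0 = 0
s4 (pos 4,5,6,7,12,13,14,15,20,21,22,23,28,29,30,31): 0⊕0⊕1⊕0⊕1⊕1⊕0⊕1⊕0⊕1⊕1⊕1⊕1⊕0⊕0⊕0 = 0
s8 (pos 8,9,10,11,12,13,14,15,24,25,26,27,28,29,30,31): 0⊕0⊕1⊕1⊕1⊕1⊕0⊕1⊕0⊕0⊕1⊕0⊕1⊕0⊕0⊕0 = 1
s16 (pos 16,17,18,19,20,21,22,23,24,25,26,27,28,29,30,31): 1⊕1⊕0⊕1⊕0⊕1⊕1⊕1⊕0⊕0⊕1⊕0⊕1⊕0⊕0⊕0 = 0
Syndrome s16…s1 = 01001 → error at position 9.
Flip position 9: 1110010001111011101011100101000 → 1110010011111011101011100101000
Read data bits from positions 3,5,6,7,9,10,11,12,13,14,15,17,18,19,20,21,22,23,24,25,26,27,28,29,30,31: 10101111101101011100101000

10101111101101011100101000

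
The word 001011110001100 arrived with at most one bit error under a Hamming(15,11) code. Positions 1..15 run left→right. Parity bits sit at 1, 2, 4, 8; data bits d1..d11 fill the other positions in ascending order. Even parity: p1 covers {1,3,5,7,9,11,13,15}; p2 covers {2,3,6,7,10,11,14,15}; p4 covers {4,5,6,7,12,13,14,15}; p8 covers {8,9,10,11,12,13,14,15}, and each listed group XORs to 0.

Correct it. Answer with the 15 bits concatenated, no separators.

001011110001110

s1 (pos 1,3,5,7,9,11,13,15): 0⊕1⊕1⊕1⊕0⊕0⊕1⊕0 = 0
s2 (pos 2,3,6,7,10,11,14,15): 0⊕1⊕1⊕1⊕0⊕0⊕0⊕0 = 1
s4 (pos 4,5,6,7,12,13,14,15): 0⊕1⊕1⊕1⊕1⊕1⊕0⊕0 = 1
s8 (pos 8,9,10,11,12,13,14,15): 1⊕0⊕0⊕0⊕1⊕1⊕0⊕0 = 1
Syndrome s8…s1 = 1110 → error at position 14.
Flip position 14: 001011110001100 → 001011110001110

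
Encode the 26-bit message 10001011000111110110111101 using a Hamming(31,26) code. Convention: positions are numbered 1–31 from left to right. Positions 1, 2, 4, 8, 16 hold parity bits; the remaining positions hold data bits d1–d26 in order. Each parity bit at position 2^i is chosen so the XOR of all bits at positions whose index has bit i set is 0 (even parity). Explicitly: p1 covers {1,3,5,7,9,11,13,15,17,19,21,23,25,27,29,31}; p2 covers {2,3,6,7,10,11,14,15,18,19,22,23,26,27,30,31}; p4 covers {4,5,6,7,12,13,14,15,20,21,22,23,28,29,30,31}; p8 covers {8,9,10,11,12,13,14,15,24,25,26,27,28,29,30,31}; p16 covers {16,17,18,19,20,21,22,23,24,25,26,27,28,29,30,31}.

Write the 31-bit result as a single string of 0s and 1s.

Place data at non-parity positions: p1 p2 1 p4 0 0 0 p8 1 0 1 1 0 0 0 p16 1 1 1 1 1 0 1 1 0 1 1 1 1 0 1
p1 (pos 1,3,5,7,9,11,13,15,17,19,21,23,25,27,29,31): XOR of data positions = 1⊕0⊕0⊕1⊕1⊕0⊕0⊕1⊕1⊕1⊕1⊕0⊕1⊕1⊕1 = 0
p2 (pos 2,3,6,7,10,11,14,15,18,19,22,23,26,27,30,31): XOR of data positions = 1⊕0⊕0⊕0⊕1⊕0⊕0⊕1⊕1⊕0⊕1⊕1⊕1⊕0⊕1 = 0
p4 (pos 4,5,6,7,12,13,14,15,20,21,22,23,28,29,30,31): XOR of data positions = 0⊕0⊕0⊕1⊕0⊕0⊕0⊕1⊕1⊕0⊕1⊕1⊕1⊕0⊕1 = 1
p8 (pos 8,9,10,11,12,13,14,15,24,25,26,27,28,29,30,31): XOR of data positions = 1⊕0⊕1⊕1⊕0⊕0⊕0⊕1⊕0⊕1⊕1⊕1⊕1⊕0⊕1 = 1
p16 (pos 16,17,18,19,20,21,22,23,24,25,26,27,28,29,30,31): XOR of data positions = 1⊕1⊕1⊕1⊕1⊕0⊕1⊕1⊕0⊕1⊕1⊕1⊕1⊕0⊕1 = 0
Codeword: 0011000110110000111110110111101

0011000110110000111110110111101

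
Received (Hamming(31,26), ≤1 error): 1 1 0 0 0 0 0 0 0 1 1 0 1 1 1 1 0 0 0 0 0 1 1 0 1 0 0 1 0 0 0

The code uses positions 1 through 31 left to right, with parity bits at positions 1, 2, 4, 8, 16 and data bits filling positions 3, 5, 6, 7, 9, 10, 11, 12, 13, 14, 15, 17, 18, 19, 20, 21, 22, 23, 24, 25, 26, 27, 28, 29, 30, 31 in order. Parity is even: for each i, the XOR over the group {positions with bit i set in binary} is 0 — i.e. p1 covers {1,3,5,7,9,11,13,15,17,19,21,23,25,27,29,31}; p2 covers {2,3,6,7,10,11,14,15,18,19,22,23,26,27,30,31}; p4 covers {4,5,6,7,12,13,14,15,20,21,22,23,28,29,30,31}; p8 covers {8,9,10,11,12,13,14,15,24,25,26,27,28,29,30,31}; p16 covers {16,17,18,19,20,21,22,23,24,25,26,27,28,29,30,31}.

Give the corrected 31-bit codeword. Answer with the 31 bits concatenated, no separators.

1100000001101111000001101101000

s1 (pos 1,3,5,7,9,11,13,15,17,19,21,23,25,27,29,31): 1⊕0⊕0⊕0⊕0⊕1⊕1⊕1⊕0⊕0⊕0⊕1⊕1⊕0⊕0⊕0 = 0
s2 (pos 2,3,6,7,10,11,14,15,18,19,22,23,26,27,30,31): 1⊕0⊕0⊕0⊕1⊕1⊕1⊕1⊕0⊕0⊕1⊕1⊕0⊕0⊕0⊕0 = 1
s4 (pos 4,5,6,7,12,13,14,15,20,21,22,23,28,29,30,31): 0⊕0⊕0⊕0⊕0⊕1⊕1⊕1⊕0⊕0⊕1⊕1⊕1⊕0⊕0⊕0 = 0
s8 (pos 8,9,10,11,12,13,14,15,24,25,26,27,28,29,30,31): 0⊕0⊕1⊕1⊕0⊕1⊕1⊕1⊕0⊕1⊕0⊕0⊕1⊕0⊕0⊕0 = 1
s16 (pos 16,17,18,19,20,21,22,23,24,25,26,27,28,29,30,31): 1⊕0⊕0⊕0⊕0⊕0⊕1⊕1⊕0⊕1⊕0⊕0⊕1⊕0⊕0⊕0 = 1
Syndrome s16…s1 = 11010 → error at position 26.
Flip position 26: 1100000001101111000001101001000 → 1100000001101111000001101101000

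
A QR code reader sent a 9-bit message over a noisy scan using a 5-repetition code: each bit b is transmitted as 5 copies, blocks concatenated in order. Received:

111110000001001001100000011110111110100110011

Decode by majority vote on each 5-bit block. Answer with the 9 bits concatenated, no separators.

Block 1 (11111): 5 ones → 1
Block 2 (00000): 0 ones → 0
Block 3 (01001): 2 ones → 0
Block 4 (00110): 2 ones → 0
Block 5 (00000): 0 ones → 0
Block 6 (11110): 4 ones → 1
Block 7 (11111): 5 ones → 1
Block 8 (01001): 2 ones → 0
Block 9 (10011): 3 ones → 1

100001101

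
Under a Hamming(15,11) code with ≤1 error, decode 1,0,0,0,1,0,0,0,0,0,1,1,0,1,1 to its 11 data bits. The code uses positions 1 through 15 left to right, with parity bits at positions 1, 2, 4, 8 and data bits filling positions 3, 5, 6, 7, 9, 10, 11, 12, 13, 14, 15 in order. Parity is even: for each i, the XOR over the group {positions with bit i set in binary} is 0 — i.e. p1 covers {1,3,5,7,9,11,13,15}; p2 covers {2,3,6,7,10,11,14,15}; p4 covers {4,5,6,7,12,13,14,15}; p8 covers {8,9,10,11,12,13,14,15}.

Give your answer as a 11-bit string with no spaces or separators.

s1 (pos 1,3,5,7,9,11,13,15): 1⊕0⊕1⊕0⊕0⊕1⊕0⊕1 = 0
s2 (pos 2,3,6,7,10,11,14,15): 0⊕0⊕0⊕0⊕0⊕1⊕1⊕1 = 1
s4 (pos 4,5,6,7,12,13,14,15): 0⊕1⊕0⊕0⊕1⊕0⊕1⊕1 = 0
s8 (pos 8,9,10,11,12,13,14,15): 0⊕0⊕0⊕1⊕1⊕0⊕1⊕1 = 0
Syndrome s8…s1 = 0010 → error at position 2.
Flip position 2: 100010000011011 → 110010000011011
Read data bits from positions 3,5,6,7,9,10,11,12,13,14,15: 01000011011

01000011011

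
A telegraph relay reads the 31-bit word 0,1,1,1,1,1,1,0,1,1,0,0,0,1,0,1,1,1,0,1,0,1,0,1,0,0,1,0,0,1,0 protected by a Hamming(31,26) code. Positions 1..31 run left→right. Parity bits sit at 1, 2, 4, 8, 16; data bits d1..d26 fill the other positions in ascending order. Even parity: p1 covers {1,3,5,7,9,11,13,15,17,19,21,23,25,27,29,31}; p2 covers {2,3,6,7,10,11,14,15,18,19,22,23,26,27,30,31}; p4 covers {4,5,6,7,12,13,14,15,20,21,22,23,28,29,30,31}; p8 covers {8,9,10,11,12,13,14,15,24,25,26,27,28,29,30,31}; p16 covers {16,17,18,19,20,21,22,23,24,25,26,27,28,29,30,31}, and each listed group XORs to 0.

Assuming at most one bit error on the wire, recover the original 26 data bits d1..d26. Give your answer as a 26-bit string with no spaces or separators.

s1 (pos 1,3,5,7,9,11,13,15,17,19,21,23,25,27,29,31): 0⊕1⊕1⊕1⊕1⊕0⊕0⊕0⊕1⊕0⊕0⊕0⊕0⊕1⊕0⊕0 = 0
s2 (pos 2,3,6,7,10,11,14,15,18,19,22,23,26,27,30,31): 1⊕1⊕1⊕1⊕1⊕0⊕1⊕0⊕1⊕0⊕1⊕0⊕0⊕1⊕1⊕0 = 0
s4 (pos 4,5,6,7,12,13,14,15,20,21,22,23,28,29,30,31): 1⊕1⊕1⊕1⊕0⊕0⊕1⊕0⊕1⊕0⊕1⊕0⊕0⊕0⊕1⊕0 = 0
s8 (pos 8,9,10,11,12,13,14,15,24,25,26,27,28,29,30,31): 0⊕1⊕1⊕0⊕0⊕0⊕1⊕0⊕1⊕0⊕0⊕1⊕0⊕0⊕1⊕0 = 0
s16 (pos 16,17,18,19,20,21,22,23,24,25,26,27,28,29,30,31): 1⊕1⊕1⊕0⊕1⊕0⊕1⊕0⊕1⊕0⊕0⊕1⊕0⊕0⊕1⊕0 = 0
Syndrome s16…s1 = 00000 → no error.
Read data bits from positions 3,5,6,7,9,10,11,12,13,14,15,17,18,19,20,21,22,23,24,25,26,27,28,29,30,31: 11111100010110101010010010

11111100010110101010010010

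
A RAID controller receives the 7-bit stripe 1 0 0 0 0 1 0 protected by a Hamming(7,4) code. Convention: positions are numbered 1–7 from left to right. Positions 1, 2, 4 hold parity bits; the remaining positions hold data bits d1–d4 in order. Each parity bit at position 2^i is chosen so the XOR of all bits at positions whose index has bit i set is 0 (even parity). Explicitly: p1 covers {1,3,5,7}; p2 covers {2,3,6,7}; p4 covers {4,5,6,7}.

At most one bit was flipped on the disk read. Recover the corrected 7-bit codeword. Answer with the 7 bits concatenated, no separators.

s1 (pos 1,3,5,7): 1⊕0⊕0⊕0 = 1
s2 (pos 2,3,6,7): 0⊕0⊕1⊕0 = 1
s4 (pos 4,5,6,7): 0⊕0⊕1⊕0 = 1
Syndrome s4…s1 = 111 → error at position 7.
Flip position 7: 1000010 → 1000011

1000011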